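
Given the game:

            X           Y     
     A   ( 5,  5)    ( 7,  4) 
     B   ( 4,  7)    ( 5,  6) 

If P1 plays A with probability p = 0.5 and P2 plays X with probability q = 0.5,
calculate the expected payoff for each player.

E[P1] = 5.25, E[P2] = 5.5

Work:
E[P1] = p·q·π₁(A,X) + p·(1-q)·π₁(A,Y) + (1-p)·q·π₁(B,X) + (1-p)·(1-q)·π₁(B,Y)
= 0.5·0.5·5 + 0.5·0.5·7 + 0.5·0.5·4 + 0.5·0.5·5
= 5.25

E[P2] = 5.5 (similar calculation)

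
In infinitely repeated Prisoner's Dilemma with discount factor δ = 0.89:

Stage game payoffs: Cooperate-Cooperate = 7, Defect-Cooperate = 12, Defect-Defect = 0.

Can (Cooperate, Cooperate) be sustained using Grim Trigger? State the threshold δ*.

δ* = 0.4167; since δ = 0.89 ≥ 0.4167, cooperation can be sustained

Work:
For Grim Trigger:
Cooperate forever: 7/(1-δ)
Defect then punished: 12 + 0·δ/(1-δ)
Need: 7/(1-δ) ≥ 12 + 0·δ/(1-δ)
Solving: δ ≥ (T-R)/(T-P) = (12-7)/(12-0) = 0.4167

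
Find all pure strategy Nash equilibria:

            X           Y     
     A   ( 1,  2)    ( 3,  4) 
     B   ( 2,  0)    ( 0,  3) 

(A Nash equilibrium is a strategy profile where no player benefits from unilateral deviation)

Nash equilibrium: (A, Y)

Work:
Best responses:
  P1 vs X: payoffs [1, 2] → best response B (payoff 2)
  P1 vs Y: payoffs [3, 0] → best response A (payoff 3)
  P2 vs A: payoffs [2, 4] → best response Y (payoff 4)
  P2 vs B: payoffs [0, 3] → best response Y (payoff 3)
Mutual best responses: (A,Y) → Nash equilibria.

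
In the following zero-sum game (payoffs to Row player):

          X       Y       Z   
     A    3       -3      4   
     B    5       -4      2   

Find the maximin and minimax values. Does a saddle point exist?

Maximin = -3, Minimax = -3, Saddle: True

Work:
Row minimums: [-3, -4] → maximin = -3
Column maximums: [5, -3, 4] → minimax = -3
Saddle point exists! Game value = -3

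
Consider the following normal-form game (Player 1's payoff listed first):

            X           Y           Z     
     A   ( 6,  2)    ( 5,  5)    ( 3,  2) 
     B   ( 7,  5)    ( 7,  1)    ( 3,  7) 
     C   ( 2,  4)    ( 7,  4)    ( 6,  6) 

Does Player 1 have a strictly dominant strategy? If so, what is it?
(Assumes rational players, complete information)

No strictly dominant strategy exists for Player 1

Work:
A strategy strictly dominates another if it gives a strictly higher payoff against every opponent action. Compare each pair of P1's strategies column-by-column:
  A vs B: [6 vs 7, 5 vs 7, 3 vs 3] → A does not strictly dominate B (column X: 6 ≤ 7)
  A vs C: [6 vs 2, 5 vs 7, 3 vs 6] → A does not strictly dominate C (column Y: 5 ≤ 7)
  B vs A: [7 vs 6, 7 vs 5, 3 vs 3] → B does not strictly dominate A (column Z: 3 ≤ 3)
  B vs C: [7 vs 2, 7 vs 7, 3 vs 6] → B does not strictly dominate C (column Y: 7 ≤ 7)
  C vs A: [2 vs 6, 7 vs 5, 6 vs 3] → C does not strictly dominate A (column X: 2 ≤ 6)
  C vs B: [2 vs 7, 7 vs 7, 6 vs 3] → C does not strictly dominate B (column X: 2 ≤ 7)
No single strategy strictly dominates all others → no strictly dominant strategy.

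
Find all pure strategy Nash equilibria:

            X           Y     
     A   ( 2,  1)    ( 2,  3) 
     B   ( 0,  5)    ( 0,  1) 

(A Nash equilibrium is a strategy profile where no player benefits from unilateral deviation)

Nash equilibrium: (A, Y)

Work:
Best responses:
  P1 vs X: payoffs [2, 0] → best response A (payoff 2)
  P1 vs Y: payoffs [2, 0] → best response A (payoff 2)
  P2 vs A: payoffs [1, 3] → best response Y (payoff 3)
  P2 vs B: payoffs [5, 1] → best response X (payoff 5)
Mutual best responses: (A,Y) → Nash equilibria.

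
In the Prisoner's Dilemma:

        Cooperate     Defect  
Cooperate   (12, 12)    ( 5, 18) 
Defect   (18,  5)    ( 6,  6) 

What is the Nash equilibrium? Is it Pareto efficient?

(Defect, Defect) is NE; not Pareto efficient

Work:
Defect dominates Cooperate for both players:
If P2 cooperates: Defect (18) > Cooperate (12)
If P2 defects: Defect (6) > Cooperate (5)
NE: (Defect, Defect) with payoff (6, 6)
But (Cooperate, Cooperate) = (12, 12) Pareto dominates (6, 6)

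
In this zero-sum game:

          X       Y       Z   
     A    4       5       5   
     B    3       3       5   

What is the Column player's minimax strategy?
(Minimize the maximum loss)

Column should play X, value = 4

Work:
Column player minimizes Row's maximum payoff:
Column X: max payoff to Row = 4
Column Y: max payoff to Row = 5
Column Z: max payoff to Row = 5
Minimum is 4, achieved by column X.
Minimax strategy: X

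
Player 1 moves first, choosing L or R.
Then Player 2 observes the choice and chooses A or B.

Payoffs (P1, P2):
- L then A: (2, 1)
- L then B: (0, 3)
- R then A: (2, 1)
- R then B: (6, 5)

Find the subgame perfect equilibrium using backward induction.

P1 plays R, P2 plays B after L and B after R; Payoff (6, 5)

Work:
Backward induction:
After L: P2 chooses B → P1 gets 0
After R: P2 chooses B → P1 gets 6
P1 chooses R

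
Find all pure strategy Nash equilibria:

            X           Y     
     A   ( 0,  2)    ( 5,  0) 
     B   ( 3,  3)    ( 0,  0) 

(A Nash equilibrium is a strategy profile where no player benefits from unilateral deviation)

Nash equilibrium: (B, X)

Work:
Best responses:
  P1 vs X: payoffs [0, 3] → best response B (payoff 3)
  P1 vs Y: payoffs [5, 0] → best response A (payoff 5)
  P2 vs A: payoffs [2, 0] → best response X (payoff 2)
  P2 vs B: payoffs [3, 0] → best response X (payoff 3)
Mutual best responses: (B,X) → Nash equilibria.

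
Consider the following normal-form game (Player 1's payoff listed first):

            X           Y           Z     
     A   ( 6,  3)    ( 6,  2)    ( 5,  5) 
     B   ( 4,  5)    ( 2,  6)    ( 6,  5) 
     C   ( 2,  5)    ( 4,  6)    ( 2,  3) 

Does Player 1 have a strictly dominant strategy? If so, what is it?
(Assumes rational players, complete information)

No strictly dominant strategy exists for Player 1

Work:
A strategy strictly dominates another if it gives a strictly higher payoff against every opponent action. Compare each pair of P1's strategies column-by-column:
  A vs B: [6 vs 4, 6 vs 2, 5 vs 6] → A does not strictly dominate B (column Z: 5 ≤ 6)
  A vs C: [6 vs 2, 6 vs 4, 5 vs 2] → A strictly dominates C
  B vs A: [4 vs 6, 2 vs 6, 6 vs 5] → B does not strictly dominate A (column X: 4 ≤ 6)
  B vs C: [4 vs 2, 2 vs 4, 6 vs 2] → B does not strictly dominate C (column Y: 2 ≤ 4)
  C vs A: [2 vs 6, 4 vs 6, 2 vs 5] → C does not strictly dominate A (column X: 2 ≤ 6)
  C vs B: [2 vs 4, 4 vs 2, 2 vs 6] → C does not strictly dominate B (column X: 2 ≤ 4)
No single strategy strictly dominates all others → no strictly dominant strategy.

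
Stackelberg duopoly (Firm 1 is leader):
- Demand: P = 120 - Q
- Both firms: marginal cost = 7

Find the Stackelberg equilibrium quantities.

q₁* (leader) = 56.5, q₂* (follower) = 28.25

Work:
Follower's reaction: q₂ = (a - c - q₁)/2
Leader substitutes: π₁ = q₁·(a - q₁ - (a-c-q₁)/2 - c)
FOC: q₁* = (120 - 7)/2 = 56.50
Then: q₂* = (120 - 7 - 56.5)/2 = 28.25
Leader has first-mover advantage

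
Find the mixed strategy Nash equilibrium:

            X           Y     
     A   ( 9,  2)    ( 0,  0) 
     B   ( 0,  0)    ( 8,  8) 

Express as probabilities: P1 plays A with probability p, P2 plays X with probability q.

p = 0.8, q = 0.4706

Work:
Find probabilities that make opponent indifferent:
P2 chooses q to make P1 indifferent between A and B
P1 chooses p to make P2 indifferent between X and Y
Mixed NE: P1 plays (A: 0.8, B: 0.2), P2 plays (X: 0.4706, Y: 0.5294)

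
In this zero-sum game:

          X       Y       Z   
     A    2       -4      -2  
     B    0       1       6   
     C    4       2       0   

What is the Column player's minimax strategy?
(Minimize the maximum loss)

Column should play Y, value = 2

Work:
Column player minimizes Row's maximum payoff:
Column X: max payoff to Row = 4
Column Y: max payoff to Row = 2
Column Z: max payoff to Row = 6
Minimum is 2, achieved by column Y.
Minimax strategy: Y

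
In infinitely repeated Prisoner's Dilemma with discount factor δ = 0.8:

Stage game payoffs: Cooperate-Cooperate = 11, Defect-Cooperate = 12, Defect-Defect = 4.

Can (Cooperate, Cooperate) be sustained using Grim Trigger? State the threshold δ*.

δ* = 0.125; since δ = 0.8 ≥ 0.125, cooperation can be sustained

Work:
For Grim Trigger:
Cooperate forever: 11/(1-δ)
Defect then punished: 12 + 4·δ/(1-δ)
Need: 11/(1-δ) ≥ 12 + 4·δ/(1-δ)
Solving: δ ≥ (T-R)/(T-P) = (12-11)/(12-4) = 0.125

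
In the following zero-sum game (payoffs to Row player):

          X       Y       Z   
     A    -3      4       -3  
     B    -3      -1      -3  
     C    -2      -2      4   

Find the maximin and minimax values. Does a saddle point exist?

Maximin = -2, Minimax = -2, Saddle: True

Work:
Row minimums: [-3, -3, -2] → maximin = -2
Column maximums: [-2, 4, 4] → minimax = -2
Saddle point exists! Game value = -2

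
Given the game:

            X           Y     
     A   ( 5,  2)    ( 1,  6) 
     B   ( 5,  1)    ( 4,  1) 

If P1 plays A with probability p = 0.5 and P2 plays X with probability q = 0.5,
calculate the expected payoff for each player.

E[P1] = 3.75, E[P2] = 2.5

Work:
E[P1] = p·q·π₁(A,X) + p·(1-q)·π₁(A,Y) + (1-p)·q·π₁(B,X) + (1-p)·(1-q)·π₁(B,Y)
= 0.5·0.5·5 + 0.5·0.5·1 + 0.5·0.5·5 + 0.5·0.5·4
= 3.75

E[P2] = 2.5 (similar calculation)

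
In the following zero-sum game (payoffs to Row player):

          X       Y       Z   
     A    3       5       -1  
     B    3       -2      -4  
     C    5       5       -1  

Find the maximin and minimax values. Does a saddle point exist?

Maximin = -1, Minimax = -1, Saddle: True

Work:
Row minimums: [-1, -4, -1] → maximin = -1
Column maximums: [5, 5, -1] → minimax = -1
Saddle point exists! Game value = -1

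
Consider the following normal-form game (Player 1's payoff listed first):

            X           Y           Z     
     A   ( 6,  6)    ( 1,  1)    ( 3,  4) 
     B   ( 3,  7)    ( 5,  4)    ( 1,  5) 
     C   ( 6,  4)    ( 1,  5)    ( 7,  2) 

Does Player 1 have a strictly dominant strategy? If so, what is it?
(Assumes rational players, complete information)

No strictly dominant strategy exists for Player 1

Work:
A strategy strictly dominates another if it gives a strictly higher payoff against every opponent action. Compare each pair of P1's strategies column-by-column:
  A vs B: [6 vs 3, 1 vs 5, 3 vs 1] → A does not strictly dominate B (column Y: 1 ≤ 5)
  A vs C: [6 vs 6, 1 vs 1, 3 vs 7] → A does not strictly dominate C (column X: 6 ≤ 6)
  B vs A: [3 vs 6, 5 vs 1, 1 vs 3] → B does not strictly dominate A (column X: 3 ≤ 6)
  B vs C: [3 vs 6, 5 vs 1, 1 vs 7] → B does not strictly dominate C (column X: 3 ≤ 6)
  C vs A: [6 vs 6, 1 vs 1, 7 vs 3] → C does not strictly dominate A (column X: 6 ≤ 6)
  C vs B: [6 vs 3, 1 vs 5, 7 vs 1] → C does not strictly dominate B (column Y: 1 ≤ 5)
No single strategy strictly dominates all others → no strictly dominant strategy.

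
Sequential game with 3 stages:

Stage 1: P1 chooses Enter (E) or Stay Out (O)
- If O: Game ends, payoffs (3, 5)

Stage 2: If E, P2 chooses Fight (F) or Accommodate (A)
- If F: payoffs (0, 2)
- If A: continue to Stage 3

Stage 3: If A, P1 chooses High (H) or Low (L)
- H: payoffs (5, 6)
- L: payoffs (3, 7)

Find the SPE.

SPE: (E, A, H); Outcome (5, 6)

Work:
Stage 3: P1 chooses H (5 vs 3)
Stage 2: P2: F->2, A->6 (anticipating H). Choose A
Stage 1: P1: O->3, E->5 (anticipating A, H). Choose E
SPE path: E -> A -> H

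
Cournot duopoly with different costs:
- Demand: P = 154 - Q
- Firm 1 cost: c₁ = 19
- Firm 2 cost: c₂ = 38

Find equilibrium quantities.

q₁* = 51.33, q₂* = 32.33

Work:
Reaction: q₁ = (154 - 19 - q₂)/2
Reaction: q₂ = (154 - 38 - q₁)/2
Solve simultaneously:
q₁* = (154 - 2×19 + 38)/3 = 51.33
q₂* = (154 - 2×38 + 19)/3 = 32.33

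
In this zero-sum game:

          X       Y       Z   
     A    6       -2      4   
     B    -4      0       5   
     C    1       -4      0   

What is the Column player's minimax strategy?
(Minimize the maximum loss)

Column should play Y, value = 0

Work:
Column player minimizes Row's maximum payoff:
Column X: max payoff to Row = 6
Column Y: max payoff to Row = 0
Column Z: max payoff to Row = 5
Minimum is 0, achieved by column Y.
Minimax strategy: Y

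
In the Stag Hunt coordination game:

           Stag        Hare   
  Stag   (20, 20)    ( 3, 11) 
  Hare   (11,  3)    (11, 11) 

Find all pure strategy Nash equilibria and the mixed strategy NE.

Pure NE: (Stag, Stag) and (Hare, Hare); Mixed NE: p = 0.4706, q = 0.4706

Work:
Check pure NE:
(Stag, Stag): (20, 20) - no unilateral deviation beneficial
(Hare, Hare): (11, 11) - no unilateral deviation beneficial
Mixed NE: P1 plays Stag with p = 0.4706, P2 plays Stag with q = 0.4706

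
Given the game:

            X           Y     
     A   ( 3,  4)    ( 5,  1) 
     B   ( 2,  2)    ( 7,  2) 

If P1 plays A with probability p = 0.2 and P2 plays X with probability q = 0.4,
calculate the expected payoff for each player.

E[P1] = 4.84, E[P2] = 2.04

Work:
E[P1] = p·q·π₁(A,X) + p·(1-q)·π₁(A,Y) + (1-p)·q·π₁(B,X) + (1-p)·(1-q)·π₁(B,Y)
= 0.2·0.4·3 + 0.2·0.6·5 + 0.8·0.4·2 + 0.8·0.6·7
= 4.84

E[P2] = 2.04 (similar calculation)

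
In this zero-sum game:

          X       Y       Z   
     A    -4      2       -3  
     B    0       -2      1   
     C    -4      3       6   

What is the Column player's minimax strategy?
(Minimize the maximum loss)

Column should play X, value = 0

Work:
Column player minimizes Row's maximum payoff:
Column X: max payoff to Row = 0
Column Y: max payoff to Row = 3
Column Z: max payoff to Row = 6
Minimum is 0, achieved by column X.
Minimax strategy: X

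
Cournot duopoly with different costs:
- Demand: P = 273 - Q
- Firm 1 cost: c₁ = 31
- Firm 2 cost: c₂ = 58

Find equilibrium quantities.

q₁* = 89.67, q₂* = 62.67

Work:
Reaction: q₁ = (273 - 31 - q₂)/2
Reaction: q₂ = (273 - 58 - q₁)/2
Solve simultaneously:
q₁* = (273 - 2×31 + 58)/3 = 89.67
q₂* = (273 - 2×58 + 31)/3 = 62.67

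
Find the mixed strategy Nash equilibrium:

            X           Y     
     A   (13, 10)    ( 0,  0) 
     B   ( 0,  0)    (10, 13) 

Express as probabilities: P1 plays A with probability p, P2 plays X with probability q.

p = 0.5652, q = 0.4348

Work:
Find probabilities that make opponent indifferent:
P2 chooses q to make P1 indifferent between A and B
P1 chooses p to make P2 indifferent between X and Y
Mixed NE: P1 plays (A: 0.5652, B: 0.4348), P2 plays (X: 0.4348, Y: 0.5652)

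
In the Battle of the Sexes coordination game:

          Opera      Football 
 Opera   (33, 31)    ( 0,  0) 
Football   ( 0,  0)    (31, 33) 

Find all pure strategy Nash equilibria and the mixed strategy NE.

Pure NE: (Opera, Opera) and (Football, Football); Mixed NE: p = 0.5156, q = 0.4844

Work:
Check pure NE:
(Opera, Opera): (33, 31) - no unilateral deviation beneficial
(Football, Football): (31, 33) - no unilateral deviation beneficial
Mixed NE: P1 plays Opera with p = 0.5156, P2 plays Opera with q = 0.4844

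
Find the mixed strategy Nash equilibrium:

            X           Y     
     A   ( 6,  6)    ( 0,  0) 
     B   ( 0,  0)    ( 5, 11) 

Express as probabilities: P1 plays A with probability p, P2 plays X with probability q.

p = 0.6471, q = 0.4545

Work:
Find probabilities that make opponent indifferent:
P2 chooses q to make P1 indifferent between A and B
P1 chooses p to make P2 indifferent between X and Y
Mixed NE: P1 plays (A: 0.6471, B: 0.3529), P2 plays (X: 0.4545, Y: 0.5455)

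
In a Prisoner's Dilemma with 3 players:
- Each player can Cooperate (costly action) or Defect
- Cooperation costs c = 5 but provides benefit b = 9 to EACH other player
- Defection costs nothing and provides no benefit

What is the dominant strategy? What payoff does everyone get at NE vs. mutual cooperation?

Dominant: Defect; NE payoff = 0; Coop payoff = 13

Work:
Defect dominates (saves cost c = 5, benefit to others is external)
NE: All defect → everyone gets 0
If all cooperate: each receives (2)×9 - 5 = 13
Social dilemma: 13 > 0 but NE gives 0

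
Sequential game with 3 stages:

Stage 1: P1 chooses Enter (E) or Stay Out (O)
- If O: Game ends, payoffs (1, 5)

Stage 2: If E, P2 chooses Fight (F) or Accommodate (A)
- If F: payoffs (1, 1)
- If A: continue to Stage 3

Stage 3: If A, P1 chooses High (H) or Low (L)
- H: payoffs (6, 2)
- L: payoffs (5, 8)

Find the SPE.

SPE: (E, A, H); Outcome (6, 2)

Work:
Stage 3: P1 chooses H (6 vs 5)
Stage 2: P2: F->1, A->2 (anticipating H). Choose A
Stage 1: P1: O->1, E->6 (anticipating A, H). Choose E
SPE path: E -> A -> H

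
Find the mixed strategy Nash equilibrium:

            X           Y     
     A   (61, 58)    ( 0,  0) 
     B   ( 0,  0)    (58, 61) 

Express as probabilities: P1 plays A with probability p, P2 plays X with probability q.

p = 0.5126, q = 0.4874

Work:
Find probabilities that make opponent indifferent:
P2 chooses q to make P1 indifferent between A and B
P1 chooses p to make P2 indifferent between X and Y
Mixed NE: P1 plays (A: 0.5126, B: 0.4874), P2 plays (X: 0.4874, Y: 0.5126)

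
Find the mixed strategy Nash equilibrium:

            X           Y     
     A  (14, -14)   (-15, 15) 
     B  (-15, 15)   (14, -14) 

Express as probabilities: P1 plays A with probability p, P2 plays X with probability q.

p = 0.5, q = 0.5

Work:
Find probabilities that make opponent indifferent:
P2 chooses q to make P1 indifferent between A and B
P1 chooses p to make P2 indifferent between X and Y
Mixed NE: P1 plays (A: 0.5, B: 0.5), P2 plays (X: 0.5, Y: 0.5)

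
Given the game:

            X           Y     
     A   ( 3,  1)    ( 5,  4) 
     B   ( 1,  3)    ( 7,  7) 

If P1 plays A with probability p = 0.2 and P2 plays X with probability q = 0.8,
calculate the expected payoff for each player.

E[P1] = 2.44, E[P2] = 3.36

Work:
E[P1] = p·q·π₁(A,X) + p·(1-q)·π₁(A,Y) + (1-p)·q·π₁(B,X) + (1-p)·(1-q)·π₁(B,Y)
= 0.2·0.8·3 + 0.2·0.2·5 + 0.8·0.8·1 + 0.8·0.2·7
= 2.44

E[P2] = 3.36 (similar calculation)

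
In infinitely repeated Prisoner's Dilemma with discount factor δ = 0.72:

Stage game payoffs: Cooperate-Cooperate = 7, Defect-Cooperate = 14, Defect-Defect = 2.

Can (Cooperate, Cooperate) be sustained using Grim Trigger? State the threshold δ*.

δ* = 0.5833; since δ = 0.72 ≥ 0.5833, cooperation can be sustained

Work:
For Grim Trigger:
Cooperate forever: 7/(1-δ)
Defect then punished: 14 + 2·δ/(1-δ)
Need: 7/(1-δ) ≥ 14 + 2·δ/(1-δ)
Solving: δ ≥ (T-R)/(T-P) = (14-7)/(14-2) = 0.5833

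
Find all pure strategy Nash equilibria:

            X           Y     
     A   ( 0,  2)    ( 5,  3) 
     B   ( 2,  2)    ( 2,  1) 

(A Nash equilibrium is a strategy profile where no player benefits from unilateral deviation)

Nash equilibrium: (A, Y), (B, X)

Work:
Best responses:
  P1 vs X: payoffs [0, 2] → best response B (payoff 2)
  P1 vs Y: payoffs [5, 2] → best response A (payoff 5)
  P2 vs A: payoffs [2, 3] → best response Y (payoff 3)
  P2 vs B: payoffs [2, 1] → best response X (payoff 2)
Mutual best responses: (A,Y), (B,X) → Nash equilibria.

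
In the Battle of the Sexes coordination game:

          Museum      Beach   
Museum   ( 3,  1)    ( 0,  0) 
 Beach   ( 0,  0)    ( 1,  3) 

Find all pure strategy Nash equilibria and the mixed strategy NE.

Pure NE: (Museum, Museum) and (Beach, Beach); Mixed NE: p = 0.75, q = 0.25

Work:
Check pure NE:
(Museum, Museum): (3, 1) - no unilateral deviation beneficial
(Beach, Beach): (1, 3) - no unilateral deviation beneficial
Mixed NE: P1 plays Museum with p = 0.75, P2 plays Museum with q = 0.25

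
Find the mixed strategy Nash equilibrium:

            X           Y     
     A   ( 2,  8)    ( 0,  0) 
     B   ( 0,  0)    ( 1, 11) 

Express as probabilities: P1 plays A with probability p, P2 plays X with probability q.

p = 0.5789, q = 0.3333

Work:
Find probabilities that make opponent indifferent:
P2 chooses q to make P1 indifferent between A and B
P1 chooses p to make P2 indifferent between X and Y
Mixed NE: P1 plays (A: 0.5789, B: 0.4211), P2 plays (X: 0.3333, Y: 0.6667)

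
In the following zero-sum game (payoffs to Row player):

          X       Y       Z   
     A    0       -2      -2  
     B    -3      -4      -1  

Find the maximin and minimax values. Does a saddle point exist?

Maximin = -2, Minimax = -2, Saddle: True

Work:
Row minimums: [-2, -4] → maximin = -2
Column maximums: [0, -2, -1] → minimax = -2
Saddle point exists! Game value = -2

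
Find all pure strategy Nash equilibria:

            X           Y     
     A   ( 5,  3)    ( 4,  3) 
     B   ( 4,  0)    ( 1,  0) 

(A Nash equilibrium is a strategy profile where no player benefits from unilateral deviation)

Nash equilibrium: (A, X), (A, Y)

Work:
Best responses:
  P1 vs X: payoffs [5, 4] → best response A (payoff 5)
  P1 vs Y: payoffs [4, 1] → best response A (payoff 4)
  P2 vs A: payoffs [3, 3] → best response X/Y (payoff 3)
  P2 vs B: payoffs [0, 0] → best response X/Y (payoff 0)
Mutual best responses: (A,X), (A,Y) → Nash equilibria.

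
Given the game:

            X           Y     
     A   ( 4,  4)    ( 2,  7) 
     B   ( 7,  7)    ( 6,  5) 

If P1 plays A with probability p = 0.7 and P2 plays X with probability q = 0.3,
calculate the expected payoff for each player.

E[P1] = 3.71, E[P2] = 5.95

Work:
E[P1] = p·q·π₁(A,X) + p·(1-q)·π₁(A,Y) + (1-p)·q·π₁(B,X) + (1-p)·(1-q)·π₁(B,Y)
= 0.7·0.3·4 + 0.7·0.7·2 + 0.3·0.3·7 + 0.3·0.7·6
= 3.71

E[P2] = 5.95 (similar calculation)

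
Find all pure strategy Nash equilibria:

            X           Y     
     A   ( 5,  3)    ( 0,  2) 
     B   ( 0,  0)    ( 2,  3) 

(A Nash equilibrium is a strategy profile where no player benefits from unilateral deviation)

Nash equilibrium: (A, X), (B, Y)

Work:
Best responses:
  P1 vs X: payoffs [5, 0] → best response A (payoff 5)
  P1 vs Y: payoffs [0, 2] → best response B (payoff 2)
  P2 vs A: payoffs [3, 2] → best response X (payoff 3)
  P2 vs B: payoffs [0, 3] → best response Y (payoff 3)
Mutual best responses: (A,X), (B,Y) → Nash equilibria.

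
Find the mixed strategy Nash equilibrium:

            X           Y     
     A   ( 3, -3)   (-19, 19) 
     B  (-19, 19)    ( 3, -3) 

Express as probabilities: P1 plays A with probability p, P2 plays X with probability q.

p = 0.5, q = 0.5

Work:
Find probabilities that make opponent indifferent:
P2 chooses q to make P1 indifferent between A and B
P1 chooses p to make P2 indifferent between X and Y
Mixed NE: P1 plays (A: 0.5, B: 0.5), P2 plays (X: 0.5, Y: 0.5)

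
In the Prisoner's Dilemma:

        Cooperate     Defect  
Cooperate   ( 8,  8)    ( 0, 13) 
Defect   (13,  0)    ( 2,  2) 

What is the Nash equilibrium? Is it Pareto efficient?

(Defect, Defect) is NE; not Pareto efficient

Work:
Defect dominates Cooperate for both players:
If P2 cooperates: Defect (13) > Cooperate (8)
If P2 defects: Defect (2) > Cooperate (0)
NE: (Defect, Defect) with payoff (2, 2)
But (Cooperate, Cooperate) = (8, 8) Pareto dominates (2, 2)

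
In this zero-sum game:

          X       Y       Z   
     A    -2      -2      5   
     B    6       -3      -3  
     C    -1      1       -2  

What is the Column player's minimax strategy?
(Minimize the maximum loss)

Column should play Y, value = 1

Work:
Column player minimizes Row's maximum payoff:
Column X: max payoff to Row = 6
Column Y: max payoff to Row = 1
Column Z: max payoff to Row = 5
Minimum is 1, achieved by column Y.
Minimax strategy: Y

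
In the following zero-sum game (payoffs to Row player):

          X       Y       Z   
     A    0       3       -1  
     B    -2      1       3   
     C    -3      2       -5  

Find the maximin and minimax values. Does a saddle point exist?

Maximin = -1, Minimax = 0, Saddle: False

Work:
Row minimums: [-1, -2, -5] → maximin = -1
Column maximums: [0, 3, 3] → minimax = 0
No saddle point (maximin ≠ minimax). Mixed strategy needed.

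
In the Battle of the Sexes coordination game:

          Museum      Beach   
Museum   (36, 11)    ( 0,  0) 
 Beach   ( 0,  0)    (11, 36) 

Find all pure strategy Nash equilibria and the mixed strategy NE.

Pure NE: (Museum, Museum) and (Beach, Beach); Mixed NE: p = 0.766, q = 0.234

Work:
Check pure NE:
(Museum, Museum): (36, 11) - no unilateral deviation beneficial
(Beach, Beach): (11, 36) - no unilateral deviation beneficial
Mixed NE: P1 plays Museum with p = 0.766, P2 plays Museum with q = 0.234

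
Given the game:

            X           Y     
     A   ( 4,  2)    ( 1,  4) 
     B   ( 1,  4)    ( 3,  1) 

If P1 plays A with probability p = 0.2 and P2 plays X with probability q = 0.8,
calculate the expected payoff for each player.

E[P1] = 1.8, E[P2] = 3.2

Work:
E[P1] = p·q·π₁(A,X) + p·(1-q)·π₁(A,Y) + (1-p)·q·π₁(B,X) + (1-p)·(1-q)·π₁(B,Y)
= 0.2·0.8·4 + 0.2·0.2·1 + 0.8·0.8·1 + 0.8·0.2·3
= 1.8

E[P2] = 3.2 (similar calculation)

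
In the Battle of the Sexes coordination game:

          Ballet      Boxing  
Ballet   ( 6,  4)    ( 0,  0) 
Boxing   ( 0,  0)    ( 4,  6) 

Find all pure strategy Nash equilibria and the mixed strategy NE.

Pure NE: (Ballet, Ballet) and (Boxing, Boxing); Mixed NE: p = 0.6, q = 0.4

Work:
Check pure NE:
(Ballet, Ballet): (6, 4) - no unilateral deviation beneficial
(Boxing, Boxing): (4, 6) - no unilateral deviation beneficial
Mixed NE: P1 plays Ballet with p = 0.6, P2 plays Ballet with q = 0.4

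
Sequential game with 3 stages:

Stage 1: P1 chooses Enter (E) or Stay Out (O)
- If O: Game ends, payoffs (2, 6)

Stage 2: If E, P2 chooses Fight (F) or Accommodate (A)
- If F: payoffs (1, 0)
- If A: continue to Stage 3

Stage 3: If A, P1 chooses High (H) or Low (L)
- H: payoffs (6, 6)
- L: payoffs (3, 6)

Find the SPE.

SPE: (E, A, H); Outcome (6, 6)

Work:
Stage 3: P1 chooses H (6 vs 3)
Stage 2: P2: F->0, A->6 (anticipating H). Choose A
Stage 1: P1: O->2, E->6 (anticipating A, H). Choose E
SPE path: E -> A -> H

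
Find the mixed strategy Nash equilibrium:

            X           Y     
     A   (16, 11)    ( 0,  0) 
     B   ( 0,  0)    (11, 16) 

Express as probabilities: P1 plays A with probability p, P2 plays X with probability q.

p = 0.5926, q = 0.4074

Work:
Find probabilities that make opponent indifferent:
P2 chooses q to make P1 indifferent between A and B
P1 chooses p to make P2 indifferent between X and Y
Mixed NE: P1 plays (A: 0.5926, B: 0.4074), P2 plays (X: 0.4074, Y: 0.5926)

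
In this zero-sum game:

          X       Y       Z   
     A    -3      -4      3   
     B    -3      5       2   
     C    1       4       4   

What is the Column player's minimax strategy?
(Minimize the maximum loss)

Column should play X, value = 1

Work:
Column player minimizes Row's maximum payoff:
Column X: max payoff to Row = 1
Column Y: max payoff to Row = 5
Column Z: max payoff to Row = 4
Minimum is 1, achieved by column X.
Minimax strategy: X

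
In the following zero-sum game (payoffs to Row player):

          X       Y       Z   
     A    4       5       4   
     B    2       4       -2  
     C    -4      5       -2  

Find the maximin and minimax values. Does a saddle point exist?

Maximin = 4, Minimax = 4, Saddle: True

Work:
Row minimums: [4, -2, -4] → maximin = 4
Column maximums: [4, 5, 4] → minimax = 4
Saddle point exists! Game value = 4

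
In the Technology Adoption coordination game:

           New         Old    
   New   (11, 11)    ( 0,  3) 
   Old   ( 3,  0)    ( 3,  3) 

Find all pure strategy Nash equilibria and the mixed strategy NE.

Pure NE: (New, New) and (Old, Old); Mixed NE: p = 0.2727, q = 0.2727

Work:
Check pure NE:
(New, New): (11, 11) - no unilateral deviation beneficial
(Old, Old): (3, 3) - no unilateral deviation beneficial
Mixed NE: P1 plays New with p = 0.2727, P2 plays New with q = 0.2727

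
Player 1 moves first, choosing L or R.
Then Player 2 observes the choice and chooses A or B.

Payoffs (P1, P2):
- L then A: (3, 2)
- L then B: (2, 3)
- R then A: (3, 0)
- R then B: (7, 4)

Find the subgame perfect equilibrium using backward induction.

P1 plays R, P2 plays B after L and B after R; Payoff (7, 4)

Work:
Backward induction:
After L: P2 chooses B → P1 gets 2
After R: P2 chooses B → P1 gets 7
P1 chooses R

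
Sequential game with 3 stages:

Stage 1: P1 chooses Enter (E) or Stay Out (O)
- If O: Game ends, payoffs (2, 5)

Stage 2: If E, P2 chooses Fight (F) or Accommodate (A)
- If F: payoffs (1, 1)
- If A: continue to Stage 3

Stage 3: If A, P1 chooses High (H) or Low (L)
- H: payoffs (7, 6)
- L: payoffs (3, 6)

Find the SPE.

SPE: (E, A, H); Outcome (7, 6)

Work:
Stage 3: P1 chooses H (7 vs 3)
Stage 2: P2: F->1, A->6 (anticipating H). Choose A
Stage 1: P1: O->2, E->7 (anticipating A, H). Choose E
SPE path: E -> A -> H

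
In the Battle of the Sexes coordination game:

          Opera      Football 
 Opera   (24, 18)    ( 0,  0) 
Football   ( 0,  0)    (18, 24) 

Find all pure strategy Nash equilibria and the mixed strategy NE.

Pure NE: (Opera, Opera) and (Football, Football); Mixed NE: p = 0.5714, q = 0.4286

Work:
Check pure NE:
(Opera, Opera): (24, 18) - no unilateral deviation beneficial
(Football, Football): (18, 24) - no unilateral deviation beneficial
Mixed NE: P1 plays Opera with p = 0.5714, P2 plays Opera with q = 0.4286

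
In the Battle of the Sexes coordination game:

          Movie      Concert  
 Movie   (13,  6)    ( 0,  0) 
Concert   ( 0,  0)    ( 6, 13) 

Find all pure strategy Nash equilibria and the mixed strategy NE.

Pure NE: (Movie, Movie) and (Concert, Concert); Mixed NE: p = 0.6842, q = 0.3158

Work:
Check pure NE:
(Movie, Movie): (13, 6) - no unilateral deviation beneficial
(Concert, Concert): (6, 13) - no unilateral deviation beneficial
Mixed NE: P1 plays Movie with p = 0.6842, P2 plays Movie with q = 0.3158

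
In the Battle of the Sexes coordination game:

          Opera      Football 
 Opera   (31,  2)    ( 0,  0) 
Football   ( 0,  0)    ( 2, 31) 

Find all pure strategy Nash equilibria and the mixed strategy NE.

Pure NE: (Opera, Opera) and (Football, Football); Mixed NE: p = 0.9394, q = 0.0606

Work:
Check pure NE:
(Opera, Opera): (31, 2) - no unilateral deviation beneficial
(Football, Football): (2, 31) - no unilateral deviation beneficial
Mixed NE: P1 plays Opera with p = 0.9394, P2 plays Opera with q = 0.0606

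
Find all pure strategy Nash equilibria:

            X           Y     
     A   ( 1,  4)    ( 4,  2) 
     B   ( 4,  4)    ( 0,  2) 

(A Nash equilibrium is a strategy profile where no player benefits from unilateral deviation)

Nash equilibrium: (B, X)

Work:
Best responses:
  P1 vs X: payoffs [1, 4] → best response B (payoff 4)
  P1 vs Y: payoffs [4, 0] → best response A (payoff 4)
  P2 vs A: payoffs [4, 2] → best response X (payoff 4)
  P2 vs B: payoffs [4, 2] → best response X (payoff 4)
Mutual best responses: (B,X) → Nash equilibria.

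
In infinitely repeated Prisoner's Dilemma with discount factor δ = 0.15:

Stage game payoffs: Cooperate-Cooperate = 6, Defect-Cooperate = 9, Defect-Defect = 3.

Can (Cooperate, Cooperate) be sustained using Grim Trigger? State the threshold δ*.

δ* = 0.5; since δ = 0.15 < 0.5, cooperation cannot be sustained

Work:
For Grim Trigger:
Cooperate forever: 6/(1-δ)
Defect then punished: 9 + 3·δ/(1-δ)
Need: 6/(1-δ) ≥ 9 + 3·δ/(1-δ)
Solving: δ ≥ (T-R)/(T-P) = (9-6)/(9-3) = 0.5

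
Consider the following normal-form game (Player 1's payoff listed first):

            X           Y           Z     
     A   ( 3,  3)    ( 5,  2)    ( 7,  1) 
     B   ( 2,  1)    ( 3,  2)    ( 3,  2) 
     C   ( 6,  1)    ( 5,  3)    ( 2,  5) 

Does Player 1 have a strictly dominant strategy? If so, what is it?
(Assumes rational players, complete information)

No strictly dominant strategy exists for Player 1

Work:
A strategy strictly dominates another if it gives a strictly higher payoff against every opponent action. Compare each pair of P1's strategies column-by-column:
  A vs B: [3 vs 2, 5 vs 3, 7 vs 3] → A strictly dominates B
  A vs C: [3 vs 6, 5 vs 5, 7 vs 2] → A does not strictly dominate C (column X: 3 ≤ 6)
  B vs A: [2 vs 3, 3 vs 5, 3 vs 7] → B does not strictly dominate A (column X: 2 ≤ 3)
  B vs C: [2 vs 6, 3 vs 5, 3 vs 2] → B does not strictly dominate C (column X: 2 ≤ 6)
  C vs A: [6 vs 3, 5 vs 5, 2 vs 7] → C does not strictly dominate A (column Y: 5 ≤ 5)
  C vs B: [6 vs 2, 5 vs 3, 2 vs 3] → C does not strictly dominate B (column Z: 2 ≤ 3)
No single strategy strictly dominates all others → no strictly dominant strategy.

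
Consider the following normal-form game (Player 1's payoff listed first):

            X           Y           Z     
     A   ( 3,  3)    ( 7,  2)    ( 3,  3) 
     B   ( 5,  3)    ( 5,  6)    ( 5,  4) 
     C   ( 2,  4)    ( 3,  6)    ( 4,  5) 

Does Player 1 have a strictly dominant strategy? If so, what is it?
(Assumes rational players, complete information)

No strictly dominant strategy exists for Player 1

Work:
A strategy strictly dominates another if it gives a strictly higher payoff against every opponent action. Compare each pair of P1's strategies column-by-column:
  A vs B: [3 vs 5, 7 vs 5, 3 vs 5] → A does not strictly dominate B (column X: 3 ≤ 5)
  A vs C: [3 vs 2, 7 vs 3, 3 vs 4] → A does not strictly dominate C (column Z: 3 ≤ 4)
  B vs A: [5 vs 3, 5 vs 7, 5 vs 3] → B does not strictly dominate A (column Y: 5 ≤ 7)
  B vs C: [5 vs 2, 5 vs 3, 5 vs 4] → B strictly dominates C
  C vs A: [2 vs 3, 3 vs 7, 4 vs 3] → C does not strictly dominate A (column X: 2 ≤ 3)
  C vs B: [2 vs 5, 3 vs 5, 4 vs 5] → C does not strictly dominate B (column X: 2 ≤ 5)
No single strategy strictly dominates all others → no strictly dominant strategy.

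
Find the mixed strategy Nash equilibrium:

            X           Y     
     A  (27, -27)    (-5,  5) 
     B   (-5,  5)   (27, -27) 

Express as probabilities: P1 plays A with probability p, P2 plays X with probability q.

p = 0.5, q = 0.5

Work:
Find probabilities that make opponent indifferent:
P2 chooses q to make P1 indifferent between A and B
P1 chooses p to make P2 indifferent between X and Y
Mixed NE: P1 plays (A: 0.5, B: 0.5), P2 plays (X: 0.5, Y: 0.5)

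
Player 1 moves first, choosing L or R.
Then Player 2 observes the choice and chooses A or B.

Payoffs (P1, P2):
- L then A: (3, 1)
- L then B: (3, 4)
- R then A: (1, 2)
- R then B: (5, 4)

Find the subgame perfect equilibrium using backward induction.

P1 plays R, P2 plays B after L and B after R; Payoff (5, 4)

Work:
Backward induction:
After L: P2 chooses B → P1 gets 3
After R: P2 chooses B → P1 gets 5
P1 chooses R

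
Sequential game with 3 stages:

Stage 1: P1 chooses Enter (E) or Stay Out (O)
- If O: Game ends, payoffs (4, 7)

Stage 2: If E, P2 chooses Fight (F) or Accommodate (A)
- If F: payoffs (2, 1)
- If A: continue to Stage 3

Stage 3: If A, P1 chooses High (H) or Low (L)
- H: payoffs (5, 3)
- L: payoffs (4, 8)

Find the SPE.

SPE: (E, A, H); Outcome (5, 3)

Work:
Stage 3: P1 chooses H (5 vs 4)
Stage 2: P2: F->1, A->3 (anticipating H). Choose A
Stage 1: P1: O->4, E->5 (anticipating A, H). Choose E
SPE path: E -> A -> H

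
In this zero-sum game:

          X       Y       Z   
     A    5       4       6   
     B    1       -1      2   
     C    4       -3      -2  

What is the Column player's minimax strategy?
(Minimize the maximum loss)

Column should play Y, value = 4

Work:
Column player minimizes Row's maximum payoff:
Column X: max payoff to Row = 5
Column Y: max payoff to Row = 4
Column Z: max payoff to Row = 6
Minimum is 4, achieved by column Y.
Minimax strategy: Y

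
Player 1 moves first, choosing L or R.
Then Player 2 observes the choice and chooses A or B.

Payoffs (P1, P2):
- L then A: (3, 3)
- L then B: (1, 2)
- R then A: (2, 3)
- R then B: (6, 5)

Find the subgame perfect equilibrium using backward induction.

P1 plays R, P2 plays A after L and B after R; Payoff (6, 5)

Work:
Backward induction:
After L: P2 chooses A → P1 gets 3
After R: P2 chooses B → P1 gets 6
P1 chooses R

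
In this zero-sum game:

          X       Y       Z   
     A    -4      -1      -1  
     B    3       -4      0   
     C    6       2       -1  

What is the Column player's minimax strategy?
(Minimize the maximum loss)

Column should play Z, value = 0

Work:
Column player minimizes Row's maximum payoff:
Column X: max payoff to Row = 6
Column Y: max payoff to Row = 2
Column Z: max payoff to Row = 0
Minimum is 0, achieved by column Z.
Minimax strategy: Z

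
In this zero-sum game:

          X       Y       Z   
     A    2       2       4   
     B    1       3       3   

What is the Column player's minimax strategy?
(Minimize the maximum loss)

Column should play X, value = 2

Work:
Column player minimizes Row's maximum payoff:
Column X: max payoff to Row = 2
Column Y: max payoff to Row = 3
Column Z: max payoff to Row = 4
Minimum is 2, achieved by column X.
Minimax strategy: X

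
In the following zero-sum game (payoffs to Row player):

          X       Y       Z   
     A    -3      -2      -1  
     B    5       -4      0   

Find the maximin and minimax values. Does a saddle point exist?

Maximin = -3, Minimax = -2, Saddle: False

Work:
Row minimums: [-3, -4] → maximin = -3
Column maximums: [5, -2, 0] → minimax = -2
No saddle point (maximin ≠ minimax). Mixed strategy needed.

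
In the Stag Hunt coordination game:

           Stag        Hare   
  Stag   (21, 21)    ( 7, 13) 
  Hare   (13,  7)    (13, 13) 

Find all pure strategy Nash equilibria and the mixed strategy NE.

Pure NE: (Stag, Stag) and (Hare, Hare); Mixed NE: p = 0.4286, q = 0.4286

Work:
Check pure NE:
(Stag, Stag): (21, 21) - no unilateral deviation beneficial
(Hare, Hare): (13, 13) - no unilateral deviation beneficial
Mixed NE: P1 plays Stag with p = 0.4286, P2 plays Stag with q = 0.4286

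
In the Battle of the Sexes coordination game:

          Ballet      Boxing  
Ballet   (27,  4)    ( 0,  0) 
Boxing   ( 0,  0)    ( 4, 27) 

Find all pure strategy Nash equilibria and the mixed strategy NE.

Pure NE: (Ballet, Ballet) and (Boxing, Boxing); Mixed NE: p = 0.871, q = 0.129

Work:
Check pure NE:
(Ballet, Ballet): (27, 4) - no unilateral deviation beneficial
(Boxing, Boxing): (4, 27) - no unilateral deviation beneficial
Mixed NE: P1 plays Ballet with p = 0.871, P2 plays Ballet with q = 0.129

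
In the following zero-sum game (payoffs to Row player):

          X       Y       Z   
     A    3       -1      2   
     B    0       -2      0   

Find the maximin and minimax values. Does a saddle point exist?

Maximin = -1, Minimax = -1, Saddle: True

Work:
Row minimums: [-1, -2] → maximin = -1
Column maximums: [3, -1, 2] → minimax = -1
Saddle point exists! Game value = -1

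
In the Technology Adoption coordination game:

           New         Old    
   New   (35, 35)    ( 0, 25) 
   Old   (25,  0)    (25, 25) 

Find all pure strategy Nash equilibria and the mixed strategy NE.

Pure NE: (New, New) and (Old, Old); Mixed NE: p = 0.7143, q = 0.7143

Work:
Check pure NE:
(New, New): (35, 35) - no unilateral deviation beneficial
(Old, Old): (25, 25) - no unilateral deviation beneficial
Mixed NE: P1 plays New with p = 0.7143, P2 plays New with q = 0.7143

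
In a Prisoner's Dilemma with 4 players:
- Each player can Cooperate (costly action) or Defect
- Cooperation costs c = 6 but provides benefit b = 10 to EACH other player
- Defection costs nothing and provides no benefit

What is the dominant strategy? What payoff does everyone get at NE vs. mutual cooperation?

Dominant: Defect; NE payoff = 0; Coop payoff = 24

Work:
Defect dominates (saves cost c = 6, benefit to others is external)
NE: All defect → everyone gets 0
If all cooperate: each receives (3)×10 - 6 = 24
Social dilemma: 24 > 0 but NE gives 0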